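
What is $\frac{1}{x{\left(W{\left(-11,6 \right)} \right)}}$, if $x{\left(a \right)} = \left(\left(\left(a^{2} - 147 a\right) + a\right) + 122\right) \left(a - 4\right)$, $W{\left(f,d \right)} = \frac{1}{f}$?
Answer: $- \frac{1331}{736605} \approx -0.0018069$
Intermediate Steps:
$x{\left(a \right)} = \left(-4 + a\right) \left(122 + a^{2} - 146 a\right)$ ($x{\left(a \right)} = \left(\left(a^{2} - 146 a\right) + 122\right) \left(-4 + a\right) = \left(122 + a^{2} - 146 a\right) \left(-4 + a\right) = \left(-4 + a\right) \left(122 + a^{2} - 146 a\right)$)
$\frac{1}{x{\left(W{\left(-11,6 \right)} \right)}} = \frac{1}{-488 + \left(\frac{1}{-11}\right)^{3} - 150 \left(\frac{1}{-11}\right)^{2} + \frac{706}{-11}} = \frac{1}{-488 + \left(- \frac{1}{11}\right)^{3} - 150 \left(- \frac{1}{11}\right)^{2} + 706 \left(- \frac{1}{11}\right)} = \frac{1}{-488 - \frac{1}{1331} - \frac{150}{121} - \frac{706}{11}} = \frac{1}{- \frac{736605}{1331}} = - \frac{1331}{736605}$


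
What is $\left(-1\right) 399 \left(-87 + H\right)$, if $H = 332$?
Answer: $-97755$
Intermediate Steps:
$\left(-1\right) 399 \left(-87 + H\right) = \left(-1\right) 399 \left(-87 + 332\right) = \left(-399\right) 245 = -97755$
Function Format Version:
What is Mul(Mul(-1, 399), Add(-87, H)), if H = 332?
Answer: -97755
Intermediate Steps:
Mul(Mul(-1, 399), Add(-87, H)) = Mul(Mul(-1, 399), Add(-87, 332)) = Mul(-399, 245) = -97755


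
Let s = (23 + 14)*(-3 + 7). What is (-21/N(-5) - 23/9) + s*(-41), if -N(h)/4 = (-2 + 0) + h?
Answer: -218567/36 ≈ -6071.3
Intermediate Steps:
N(h) = 8 - 4*h (N(h) = -4*((-2 + 0) + h) = -4*(-2 + h) = 8 - 4*h)
s = 148 (s = 37*4 = 148)
(-21/N(-5) - 23/9) + s*(-41) = (-21/(8 - 4*(-5)) - 23/9) + 148*(-41) = (-21/(8 + 20) - 23*⅑) - 6068 = (-21/28 - 23/9) - 6068 = (-21*1/28 - 23/9) - 6068 = (-¾ - 23/9) - 6068 = -119/36 - 6068 = -218567/36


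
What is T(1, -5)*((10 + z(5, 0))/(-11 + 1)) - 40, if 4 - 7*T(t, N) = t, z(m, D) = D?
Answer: -283/7 ≈ -40.429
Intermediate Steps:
T(t, N) = 4/7 - t/7
T(1, -5)*((10 + z(5, 0))/(-11 + 1)) - 40 = (4/7 - ⅐*1)*((10 + 0)/(-11 + 1)) - 40 = (4/7 - ⅐)*(10/(-10)) - 40 = 3*(10*(-⅒))/7 - 40 = (3/7)*(-1) - 40 = -3/7 - 40 = -283/7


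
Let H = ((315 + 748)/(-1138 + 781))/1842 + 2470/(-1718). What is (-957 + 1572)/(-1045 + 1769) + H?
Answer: -120622574789/204484115052 ≈ -0.58989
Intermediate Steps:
H = -813041707/564873246 (H = (1063/(-357))*(1/1842) + 2470*(-1/1718) = (1063*(-1/357))*(1/1842) - 1235/859 = -1063/357*1/1842 - 1235/859 = -1063/657594 - 1235/859 = -813041707/564873246 ≈ -1.4393)
(-957 + 1572)/(-1045 + 1769) + H = (-957 + 1572)/(-1045 + 1769) - 813041707/564873246 = 615/724 - 813041707/564873246 = -120622574789/204484115052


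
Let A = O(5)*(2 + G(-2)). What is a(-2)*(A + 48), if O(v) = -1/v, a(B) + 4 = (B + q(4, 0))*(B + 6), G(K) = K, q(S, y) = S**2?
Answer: 2496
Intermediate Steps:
a(B) = -4 + (6 + B)*(16 + B) (a(B) = -4 + (B + 4**2)*(B + 6) = -4 + (B + 16)*(6 + B) = -4 + (16 + B)*(6 + B) = -4 + (6 + B)*(16 + B))
A = 0 (A = (-1/5)*(2 - 2) = -1*1/5*0 = -1/5*0 = 0)
a(-2)*(A + 48) = (92 + (-2)**2 + 22*(-2))*(0 + 48) = (92 + 4 - 44)*48 = 52*48 = 2496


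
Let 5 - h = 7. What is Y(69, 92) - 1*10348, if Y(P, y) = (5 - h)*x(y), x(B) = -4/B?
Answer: -238011/23 ≈ -10348.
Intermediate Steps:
h = -2 (h = 5 - 1*7 = 5 - 7 = -2)
Y(P, y) = -28/y (Y(P, y) = (5 - 1*(-2))*(-4/y) = (5 + 2)*(-4/y) = 7*(-4/y) = -28/y)
Y(69, 92) - 1*10348 = -28/92 - 1*10348 = -28*1/92 - 10348 = -7/23 - 10348 = -238011/23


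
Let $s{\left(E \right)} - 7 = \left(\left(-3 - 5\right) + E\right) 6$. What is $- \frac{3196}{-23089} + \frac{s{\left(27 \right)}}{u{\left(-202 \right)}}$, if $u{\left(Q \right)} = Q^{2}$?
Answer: $\frac{133203353}{942123556} \approx 0.14139$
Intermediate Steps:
$s{\left(E \right)} = -41 + 6 E$ ($s{\left(E \right)} = 7 + \left(\left(-3 - 5\right) + E\right) 6 = 7 + \left(-8 + E\right) 6 = 7 + \left(-48 + 6 E\right) = -41 + 6 E$)
$- \frac{3196}{-23089} + \frac{s{\left(27 \right)}}{u{\left(-202 \right)}} = - \frac{3196}{-23089} + \frac{-41 + 6 \cdot 27}{\left(-202\right)^{2}} = \left(-3196\right) \left(- \frac{1}{23089}\right) + \frac{-41 + 162}{40804} = \frac{3196}{23089} + 121 \cdot \frac{1}{40804} = \frac{3196}{23089} + \frac{121}{40804} = \frac{133203353}{942123556}$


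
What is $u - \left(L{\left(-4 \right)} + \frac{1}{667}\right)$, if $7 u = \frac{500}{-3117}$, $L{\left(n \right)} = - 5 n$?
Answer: $- \frac{291420779}{14553273} \approx -20.024$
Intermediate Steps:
$u = - \frac{500}{21819}$ ($u = \frac{500 \frac{1}{-3117}}{7} = \frac{500 \left(- \frac{1}{3117}\right)}{7} = \frac{1}{7} \left(- \frac{500}{3117}\right) = - \frac{500}{21819} \approx -0.022916$)
$u - \left(L{\left(-4 \right)} + \frac{1}{667}\right) = - \frac{500}{21819} - \left(\left(-5\right) \left(-4\right) + \frac{1}{667}\right) = - \frac{500}{21819} - \left(20 + \frac{1}{667}\right) = - \frac{500}{21819} - \frac{13341}{667} = - \frac{291420779}{14553273}$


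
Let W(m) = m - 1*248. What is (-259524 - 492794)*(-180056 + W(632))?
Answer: 135170479696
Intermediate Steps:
W(m) = -248 + m (W(m) = m - 248 = -248 + m)
(-259524 - 492794)*(-180056 + W(632)) = (-259524 - 492794)*(-180056 + (-248 + 632)) = -752318*(-180056 + 384) = -752318*(-179672) = 135170479696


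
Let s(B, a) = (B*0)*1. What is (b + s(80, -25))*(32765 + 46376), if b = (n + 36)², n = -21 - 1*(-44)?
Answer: 275489821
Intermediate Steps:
n = 23 (n = -21 + 44 = 23)
s(B, a) = 0 (s(B, a) = 0*1 = 0)
b = 3481 (b = (23 + 36)² = 59² = 3481)
(b + s(80, -25))*(32765 + 46376) = (3481 + 0)*(32765 + 46376) = 3481*79141 = 275489821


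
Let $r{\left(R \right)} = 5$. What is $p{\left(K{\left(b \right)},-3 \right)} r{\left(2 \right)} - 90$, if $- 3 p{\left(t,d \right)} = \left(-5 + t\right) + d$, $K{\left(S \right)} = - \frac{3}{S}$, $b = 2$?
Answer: $- \frac{445}{6} \approx -74.167$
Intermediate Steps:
$p{\left(t,d \right)} = \frac{5}{3} - \frac{d}{3} - \frac{t}{3}$ ($p{\left(t,d \right)} = - \frac{\left(-5 + t\right) + d}{3} = - \frac{-5 + d + t}{3} = \frac{5}{3} - \frac{d}{3} - \frac{t}{3}$)
$p{\left(K{\left(b \right)},-3 \right)} r{\left(2 \right)} - 90 = \left(\frac{5}{3} - -1 - \frac{\left(-3\right) \frac{1}{2}}{3}\right) 5 - 90 = \left(\frac{5}{3} + 1 - \frac{\left(-3\right) \frac{1}{2}}{3}\right) 5 - 90 = \left(\frac{5}{3} + 1 - - \frac{1}{2}\right) 5 - 90 = \left(\frac{5}{3} + 1 + \frac{1}{2}\right) 5 - 90 = \frac{19}{6} \cdot 5 - 90 = \frac{95}{6} - 90 = - \frac{445}{6}$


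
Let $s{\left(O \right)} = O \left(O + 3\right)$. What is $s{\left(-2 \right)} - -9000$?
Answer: $8998$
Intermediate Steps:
$s{\left(O \right)} = O \left(3 + O\right)$
$s{\left(-2 \right)} - -9000 = - 2 \left(3 - 2\right) - -9000 = \left(-2\right) 1 + 9000 = -2 + 9000 = 8998$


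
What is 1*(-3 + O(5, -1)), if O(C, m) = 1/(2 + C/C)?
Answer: -8/3 ≈ -2.6667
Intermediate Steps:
O(C, m) = ⅓ (O(C, m) = 1/(2 + 1) = 1/3 = ⅓)
1*(-3 + O(5, -1)) = 1*(-3 + ⅓) = 1*(-8/3) = -8/3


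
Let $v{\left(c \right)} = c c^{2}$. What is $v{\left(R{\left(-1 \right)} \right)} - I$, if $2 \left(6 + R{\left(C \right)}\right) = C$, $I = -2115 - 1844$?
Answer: $\frac{29475}{8} \approx 3684.4$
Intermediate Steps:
$I = -3959$
$R{\left(C \right)} = -6 + \frac{C}{2}$
$v{\left(c \right)} = c^{3}$
$v{\left(R{\left(-1 \right)} \right)} - I = \left(-6 + \frac{1}{2} \left(-1\right)\right)^{3} - -3959 = \left(-6 - \frac{1}{2}\right)^{3} + 3959 = \left(- \frac{13}{2}\right)^{3} + 3959 = - \frac{2197}{8} + 3959 = \frac{29475}{8}$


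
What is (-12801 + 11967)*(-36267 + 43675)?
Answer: -6178272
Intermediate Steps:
(-12801 + 11967)*(-36267 + 43675) = -834*7408 = -6178272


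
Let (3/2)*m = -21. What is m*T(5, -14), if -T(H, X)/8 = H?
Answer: 560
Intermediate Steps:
m = -14 (m = (⅔)*(-21) = -14)
T(H, X) = -8*H
m*T(5, -14) = -(-112)*5 = -14*(-40) = 560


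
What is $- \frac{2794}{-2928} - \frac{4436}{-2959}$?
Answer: $\frac{10628027}{4331976} \approx 2.4534$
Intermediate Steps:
$- \frac{2794}{-2928} - \frac{4436}{-2959} = \left(-2794\right) \left(- \frac{1}{2928}\right) - - \frac{4436}{2959} = \frac{1397}{1464} + \frac{4436}{2959} = \frac{10628027}{4331976}$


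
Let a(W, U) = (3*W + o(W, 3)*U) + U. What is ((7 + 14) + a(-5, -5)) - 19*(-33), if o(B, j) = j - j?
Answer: 628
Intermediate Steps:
o(B, j) = 0
a(W, U) = U + 3*W (a(W, U) = (3*W + 0*U) + U = (3*W + 0) + U = 3*W + U = U + 3*W)
((7 + 14) + a(-5, -5)) - 19*(-33) = ((7 + 14) + (-5 + 3*(-5))) - 19*(-33) = (21 + (-5 - 15)) + 627 = (21 - 20) + 627 = 1 + 627 = 628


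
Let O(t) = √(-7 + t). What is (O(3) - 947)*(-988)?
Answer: 935636 - 1976*I ≈ 9.3564e+5 - 1976.0*I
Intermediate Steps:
(O(3) - 947)*(-988) = (√(-7 + 3) - 947)*(-988) = (√(-4) - 947)*(-988) = (2*I - 947)*(-988) = (-947 + 2*I)*(-988) = 935636 - 1976*I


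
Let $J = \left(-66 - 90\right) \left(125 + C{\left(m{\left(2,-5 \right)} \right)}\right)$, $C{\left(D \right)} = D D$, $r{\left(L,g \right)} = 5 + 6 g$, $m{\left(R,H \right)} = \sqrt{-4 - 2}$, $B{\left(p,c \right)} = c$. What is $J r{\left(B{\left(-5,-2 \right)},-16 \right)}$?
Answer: $1689324$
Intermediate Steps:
$m{\left(R,H \right)} = i \sqrt{6}$ ($m{\left(R,H \right)} = \sqrt{-6} = i \sqrt{6}$)
$C{\left(D \right)} = D^{2}$
$J = -18564$ ($J = \left(-66 - 90\right) \left(125 + \left(i \sqrt{6}\right)^{2}\right) = - 156 \left(125 - 6\right) = \left(-156\right) 119 = -18564$)
$J r{\left(B{\left(-5,-2 \right)},-16 \right)} = - 18564 \left(5 + 6 \left(-16\right)\right) = - 18564 \left(5 - 96\right) = \left(-18564\right) \left(-91\right) = 1689324$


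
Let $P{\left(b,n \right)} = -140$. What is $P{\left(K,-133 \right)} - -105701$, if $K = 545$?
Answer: $105561$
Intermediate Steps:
$P{\left(K,-133 \right)} - -105701 = -140 - -105701 = -140 + 105701 = 105561$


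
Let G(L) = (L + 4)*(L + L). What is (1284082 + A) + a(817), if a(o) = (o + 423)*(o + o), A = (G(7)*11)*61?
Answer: 3413576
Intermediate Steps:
G(L) = 2*L*(4 + L) (G(L) = (4 + L)*(2*L) = 2*L*(4 + L))
A = 103334 (A = ((2*7*(4 + 7))*11)*61 = ((2*7*11)*11)*61 = (154*11)*61 = 1694*61 = 103334)
a(o) = 2*o*(423 + o) (a(o) = (423 + o)*(2*o) = 2*o*(423 + o))
(1284082 + A) + a(817) = (1284082 + 103334) + 2*817*(423 + 817) = 1387416 + 2*817*1240 = 1387416 + 2026160 = 3413576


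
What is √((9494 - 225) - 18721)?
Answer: 2*I*√2363 ≈ 97.221*I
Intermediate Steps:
√((9494 - 225) - 18721) = √(9269 - 18721) = √(-9452) = 2*I*√2363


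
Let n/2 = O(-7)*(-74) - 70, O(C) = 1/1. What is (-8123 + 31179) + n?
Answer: 22768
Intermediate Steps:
O(C) = 1
n = -288 (n = 2*(1*(-74) - 70) = 2*(-74 - 70) = 2*(-144) = -288)
(-8123 + 31179) + n = (-8123 + 31179) - 288 = 23056 - 288 = 22768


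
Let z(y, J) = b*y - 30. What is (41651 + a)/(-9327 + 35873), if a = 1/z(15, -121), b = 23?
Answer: 6560033/4180995 ≈ 1.5690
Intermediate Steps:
z(y, J) = -30 + 23*y (z(y, J) = 23*y - 30 = -30 + 23*y)
a = 1/315 (a = 1/(-30 + 23*15) = 1/(-30 + 345) = 1/315 ≈ 0.0031746)
(41651 + a)/(-9327 + 35873) = (41651 + 1/315)/(-9327 + 35873) = (13120066/315)/26546 = (13120066/315)*(1/26546) = 6560033/4180995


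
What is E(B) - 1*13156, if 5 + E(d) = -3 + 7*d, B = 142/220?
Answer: -1447543/110 ≈ -13159.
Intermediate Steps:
B = 71/110 (B = 142*(1/220) = 71/110 ≈ 0.64545)
E(d) = -8 + 7*d (E(d) = -5 + (-3 + 7*d) = -8 + 7*d)
E(B) - 1*13156 = (-8 + 7*(71/110)) - 1*13156 = (-8 + 497/110) - 13156 = -383/110 - 13156 = -1447543/110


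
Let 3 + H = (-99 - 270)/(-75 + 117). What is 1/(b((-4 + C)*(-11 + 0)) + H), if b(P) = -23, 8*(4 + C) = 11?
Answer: -14/487 ≈ -0.028747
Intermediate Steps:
C = -21/8 (C = -4 + (⅛)*11 = -4 + 11/8 = -21/8 ≈ -2.6250)
H = -165/14 (H = -3 + (-99 - 270)/(-75 + 117) = -3 - 369/42 = -3 - 369*1/42 = -3 - 123/14 = -165/14 ≈ -11.786)
1/(b((-4 + C)*(-11 + 0)) + H) = 1/(-23 - 165/14) = 1/(-487/14) = -14/487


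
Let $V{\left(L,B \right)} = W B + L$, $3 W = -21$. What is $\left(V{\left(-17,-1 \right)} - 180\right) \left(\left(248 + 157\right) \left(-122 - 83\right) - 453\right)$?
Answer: $15860820$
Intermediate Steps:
$W = -7$ ($W = \frac{1}{3} \left(-21\right) = -7$)
$V{\left(L,B \right)} = L - 7 B$ ($V{\left(L,B \right)} = - 7 B + L = L - 7 B$)
$\left(V{\left(-17,-1 \right)} - 180\right) \left(\left(248 + 157\right) \left(-122 - 83\right) - 453\right) = \left(\left(-17 - -7\right) - 180\right) \left(\left(248 + 157\right) \left(-122 - 83\right) - 453\right) = \left(\left(-17 + 7\right) - 180\right) \left(405 \left(-205\right) - 453\right) = \left(-10 - 180\right) \left(-83025 - 453\right) = \left(-190\right) \left(-83478\right) = 15860820$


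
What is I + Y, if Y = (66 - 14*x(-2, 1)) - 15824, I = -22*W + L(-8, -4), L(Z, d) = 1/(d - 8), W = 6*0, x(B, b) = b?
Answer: -189265/12 ≈ -15772.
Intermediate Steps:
W = 0
L(Z, d) = 1/(-8 + d)
I = -1/12 (I = -22*0 + 1/(-8 - 4) = 0 + 1/(-12) = 0 - 1/12 = -1/12 ≈ -0.083333)
Y = -15772 (Y = (66 - 14*1) - 15824 = (66 - 14) - 15824 = 52 - 15824 = -15772)
I + Y = -1/12 - 15772 = -189265/12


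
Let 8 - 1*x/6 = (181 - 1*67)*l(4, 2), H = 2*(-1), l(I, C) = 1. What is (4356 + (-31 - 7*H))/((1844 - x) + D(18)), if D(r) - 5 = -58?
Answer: 4339/2427 ≈ 1.7878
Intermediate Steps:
D(r) = -53 (D(r) = 5 - 58 = -53)
H = -2
x = -636 (x = 48 - 6*(181 - 1*67) = 48 - 6*(181 - 67) = 48 - 684 = -636)
(4356 + (-31 - 7*H))/((1844 - x) + D(18)) = (4356 + (-31 - 7*(-2)))/((1844 - 1*(-636)) - 53) = (4356 + (-31 + 14))/((1844 + 636) - 53) = (4356 - 17)/(2480 - 53) = 4339/2427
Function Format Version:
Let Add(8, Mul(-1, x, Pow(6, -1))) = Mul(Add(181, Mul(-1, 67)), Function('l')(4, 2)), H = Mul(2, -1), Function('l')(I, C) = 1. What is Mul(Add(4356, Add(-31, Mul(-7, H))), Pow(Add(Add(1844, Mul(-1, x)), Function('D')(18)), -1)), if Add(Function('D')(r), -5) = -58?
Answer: Rational(4339, 2427) ≈ 1.7878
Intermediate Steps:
Function('D')(r) = -53 (Function('D')(r) = Add(5, -58) = -53)
H = -2
x = -636 (x = Add(48, Mul(-6, Mul(Add(181, Mul(-1, 67)), 1))) = Add(48, Mul(-6, Mul(Add(181, -67), 1))) = Add(48, Mul(-6, Mul(114, 1))) = Add(48, Mul(-6, 114)) = Add(48, -684) = -636)
Mul(Add(4356, Add(-31, Mul(-7, H))), Pow(Add(Add(1844, Mul(-1, x)), Function('D')(18)), -1)) = Mul(Add(4356, Add(-31, Mul(-7, -2))), Pow(Add(Add(1844, Mul(-1, -636)), -53), -1)) = Mul(Add(4356, Add(-31, 14)), Pow(Add(Add(1844, 636), -53), -1)) = Mul(Add(4356, -17), Pow(Add(2480, -53), -1)) = Mul(4339, Pow(2427, -1)) = Mul(4339, Rational(1, 2427)) = Rational(4339, 2427)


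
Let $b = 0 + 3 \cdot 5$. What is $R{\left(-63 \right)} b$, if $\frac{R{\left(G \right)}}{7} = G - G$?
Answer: $0$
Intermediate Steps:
$R{\left(G \right)} = 0$ ($R{\left(G \right)} = 7 \left(G - G\right) = 7 \cdot 0 = 0$)
$b = 15$ ($b = 0 + 15 = 15$)
$R{\left(-63 \right)} b = 0 \cdot 15 = 0$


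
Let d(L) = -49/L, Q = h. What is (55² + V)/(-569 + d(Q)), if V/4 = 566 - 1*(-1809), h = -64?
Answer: -801600/36367 ≈ -22.042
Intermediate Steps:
Q = -64
V = 9500 (V = 4*(566 - 1*(-1809)) = 4*(566 + 1809) = 4*2375 = 9500)
(55² + V)/(-569 + d(Q)) = (55² + 9500)/(-569 - 49/(-64)) = (3025 + 9500)/(-569 - 49*(-1/64)) = 12525/(-569 + 49/64) = 12525/(-36367/64) = 12525*(-64/36367) = -801600/36367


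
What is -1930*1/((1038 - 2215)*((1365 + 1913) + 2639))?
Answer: 1930/6964309 ≈ 0.00027713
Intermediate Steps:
-1930*1/((1038 - 2215)*((1365 + 1913) + 2639)) = -1930*(-1/(1177*(3278 + 2639))) = -1930/((-1177*5917)) = -1930/(-6964309) = -1930*(-1/6964309) = 1930/6964309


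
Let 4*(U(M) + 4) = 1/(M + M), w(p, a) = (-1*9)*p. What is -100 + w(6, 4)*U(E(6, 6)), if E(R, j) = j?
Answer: 919/8 ≈ 114.88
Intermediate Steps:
w(p, a) = -9*p
U(M) = -4 + 1/(8*M) (U(M) = -4 + 1/(4*(M + M)) = -4 + 1/(4*((2*M))) = -4 + (1/(2*M))/4 = -4 + 1/(8*M))
-100 + w(6, 4)*U(E(6, 6)) = -100 + (-9*6)*(-4 + (1/8)/6) = -100 - 54*(-4 + (1/8)*(1/6)) = -100 - 54*(-4 + 1/48) = -100 - 54*(-191/48) = -100 + 1719/8 = 919/8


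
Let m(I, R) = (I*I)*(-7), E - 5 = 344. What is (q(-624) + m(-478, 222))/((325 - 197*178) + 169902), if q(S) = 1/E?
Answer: -558186411/47171189 ≈ -11.833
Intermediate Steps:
E = 349 (E = 5 + 344 = 349)
m(I, R) = -7*I² (m(I, R) = I²*(-7) = -7*I²)
q(S) = 1/349
(q(-624) + m(-478, 222))/((325 - 197*178) + 169902) = (1/349 - 7*(-478)²)/((325 - 197*178) + 169902) = (1/349 - 7*228484)/((325 - 35066) + 169902) = (1/349 - 1599388)/(-34741 + 169902) = -558186411/349/135161 = -558186411/349*1/135161 = -558186411/47171189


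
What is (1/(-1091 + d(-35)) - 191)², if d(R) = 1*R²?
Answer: 655001649/17956 ≈ 36478.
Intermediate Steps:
d(R) = R²
(1/(-1091 + d(-35)) - 191)² = (1/(-1091 + (-35)²) - 191)² = (1/(-1091 + 1225) - 191)² = (1/134 - 191)² = (-25593/134)² = 655001649/17956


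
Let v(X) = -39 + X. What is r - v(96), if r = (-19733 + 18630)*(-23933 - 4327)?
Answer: 31170723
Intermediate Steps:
r = 31170780 (r = -1103*(-28260) = 31170780)
r - v(96) = 31170780 - (-39 + 96) = 31170780 - 1*57 = 31170780 - 57 = 31170723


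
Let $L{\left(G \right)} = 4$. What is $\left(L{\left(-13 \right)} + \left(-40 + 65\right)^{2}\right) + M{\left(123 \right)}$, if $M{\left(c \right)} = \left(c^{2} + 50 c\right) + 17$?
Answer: $21925$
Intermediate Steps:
$M{\left(c \right)} = 17 + c^{2} + 50 c$
$\left(L{\left(-13 \right)} + \left(-40 + 65\right)^{2}\right) + M{\left(123 \right)} = \left(4 + \left(-40 + 65\right)^{2}\right) + \left(17 + 123^{2} + 50 \cdot 123\right) = \left(4 + 25^{2}\right) + \left(17 + 15129 + 6150\right) = \left(4 + 625\right) + 21296 = 629 + 21296 = 21925$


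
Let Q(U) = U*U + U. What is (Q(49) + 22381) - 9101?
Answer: 15730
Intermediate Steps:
Q(U) = U + U² (Q(U) = U² + U = U + U²)
(Q(49) + 22381) - 9101 = (49*(1 + 49) + 22381) - 9101 = (49*50 + 22381) - 9101 = (2450 + 22381) - 9101 = 24831 - 9101 = 15730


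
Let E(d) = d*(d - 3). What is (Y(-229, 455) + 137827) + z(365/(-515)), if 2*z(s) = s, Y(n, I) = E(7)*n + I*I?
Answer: 69718567/206 ≈ 3.3844e+5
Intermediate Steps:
E(d) = d*(-3 + d)
Y(n, I) = I**2 + 28*n (Y(n, I) = (7*(-3 + 7))*n + I*I = (7*4)*n + I**2 = 28*n + I**2 = I**2 + 28*n)
z(s) = s/2
(Y(-229, 455) + 137827) + z(365/(-515)) = ((455**2 + 28*(-229)) + 137827) + (365/(-515))/2 = ((207025 - 6412) + 137827) + (365*(-1/515))/2 = (200613 + 137827) + (1/2)*(-73/103) = 338440 - 73/206 = 69718567/206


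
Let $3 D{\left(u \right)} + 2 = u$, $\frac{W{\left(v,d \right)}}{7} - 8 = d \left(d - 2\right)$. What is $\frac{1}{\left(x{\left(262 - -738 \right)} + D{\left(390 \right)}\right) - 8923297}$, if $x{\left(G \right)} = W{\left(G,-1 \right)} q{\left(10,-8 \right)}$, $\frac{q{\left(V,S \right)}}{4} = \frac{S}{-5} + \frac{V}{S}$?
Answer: $- \frac{15}{133845898} \approx -1.1207 \cdot 10^{-7}$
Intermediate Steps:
$W{\left(v,d \right)} = 56 + 7 d \left(-2 + d\right)$ ($W{\left(v,d \right)} = 56 + 7 d \left(d - 2\right) = 56 + 7 d \left(-2 + d\right)$)
$D{\left(u \right)} = - \frac{2}{3} + \frac{u}{3}$
$q{\left(V,S \right)} = - \frac{4 S}{5} + \frac{4 V}{S}$ ($q{\left(V,S \right)} = 4 \left(\frac{S}{-5} + \frac{V}{S}\right) = 4 \left(S \left(- \frac{1}{5}\right) + \frac{V}{S}\right) = 4 \left(- \frac{S}{5} + \frac{V}{S}\right) = - \frac{4 S}{5} + \frac{4 V}{S}$)
$x{\left(G \right)} = \frac{539}{5}$ ($x{\left(G \right)} = \left(56 - -14 + 7 \left(-1\right)^{2}\right) \left(\left(- \frac{4}{5}\right) \left(-8\right) + 4 \cdot 10 \frac{1}{-8}\right) = \left(56 + 14 + 7 \cdot 1\right) \left(\frac{32}{5} + 4 \cdot 10 \left(- \frac{1}{8}\right)\right) = \left(56 + 14 + 7\right) \left(\frac{32}{5} - 5\right) = 77 \cdot \frac{7}{5} = \frac{539}{5}$)
$\frac{1}{\left(x{\left(262 - -738 \right)} + D{\left(390 \right)}\right) - 8923297} = \frac{1}{\left(\frac{539}{5} + \left(- \frac{2}{3} + \frac{1}{3} \cdot 390\right)\right) - 8923297} = \frac{1}{\left(\frac{539}{5} + \left(- \frac{2}{3} + 130\right)\right) - 8923297} = \frac{1}{\left(\frac{539}{5} + \frac{388}{3}\right) - 8923297} = \frac{1}{\frac{3557}{15} - 8923297} = \frac{1}{- \frac{133845898}{15}} = - \frac{15}{133845898}$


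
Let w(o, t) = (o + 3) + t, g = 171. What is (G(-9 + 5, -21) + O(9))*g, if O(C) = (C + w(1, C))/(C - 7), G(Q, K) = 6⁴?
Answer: 223497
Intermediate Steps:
w(o, t) = 3 + o + t (w(o, t) = (3 + o) + t = 3 + o + t)
G(Q, K) = 1296
O(C) = (4 + 2*C)/(-7 + C) (O(C) = (C + (3 + 1 + C))/(C - 7) = (C + (4 + C))/(-7 + C) = (4 + 2*C)/(-7 + C))
(G(-9 + 5, -21) + O(9))*g = (1296 + 2*(2 + 9)/(-7 + 9))*171 = (1296 + 2*11/2)*171 = (1296 + 2*(½)*11)*171 = (1296 + 11)*171 = 1307*171 = 223497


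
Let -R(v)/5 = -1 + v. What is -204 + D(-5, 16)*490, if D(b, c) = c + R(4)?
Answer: 286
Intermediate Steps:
R(v) = 5 - 5*v (R(v) = -5*(-1 + v) = 5 - 5*v)
D(b, c) = -15 + c (D(b, c) = c + (5 - 5*4) = c + (5 - 20) = c - 15 = -15 + c)
-204 + D(-5, 16)*490 = -204 + (-15 + 16)*490 = -204 + 1*490 = -204 + 490 = 286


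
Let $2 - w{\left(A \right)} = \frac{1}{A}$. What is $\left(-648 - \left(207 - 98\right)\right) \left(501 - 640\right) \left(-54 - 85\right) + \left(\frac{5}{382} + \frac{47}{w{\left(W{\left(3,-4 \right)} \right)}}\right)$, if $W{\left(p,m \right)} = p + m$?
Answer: $- \frac{16761374593}{1146} \approx -1.4626 \cdot 10^{7}$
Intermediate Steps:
$W{\left(p,m \right)} = m + p$
$w{\left(A \right)} = 2 - \frac{1}{A}$
$\left(-648 - \left(207 - 98\right)\right) \left(501 - 640\right) \left(-54 - 85\right) + \left(\frac{5}{382} + \frac{47}{w{\left(W{\left(3,-4 \right)} \right)}}\right) = \left(-648 - \left(207 - 98\right)\right) \left(501 - 640\right) \left(-54 - 85\right) + \left(\frac{5}{382} + \frac{47}{2 - \frac{1}{-4 + 3}}\right) = \left(-648 - 109\right) \left(\left(-139\right) \left(-139\right)\right) + \left(5 \cdot \frac{1}{382} + \frac{47}{2 - \frac{1}{-1}}\right) = \left(-648 - 109\right) 19321 + \left(\frac{5}{382} + \frac{47}{2 - -1}\right) = \left(-757\right) 19321 + \left(\frac{5}{382} + \frac{47}{2 + 1}\right) = -14625997 + \left(\frac{5}{382} + \frac{47}{3}\right) = -14625997 + \frac{17969}{1146} = - \frac{16761374593}{1146}$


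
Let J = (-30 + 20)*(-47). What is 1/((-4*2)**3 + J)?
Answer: -1/42 ≈ -0.023810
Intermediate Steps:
J = 470 (J = -10*(-47) = 470)
1/((-4*2)**3 + J) = 1/((-4*2)**3 + 470) = 1/((-8)**3 + 470) = 1/(-512 + 470) = 1/(-42) = -1/42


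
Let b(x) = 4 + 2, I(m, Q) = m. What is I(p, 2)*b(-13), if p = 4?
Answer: 24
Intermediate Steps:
b(x) = 6
I(p, 2)*b(-13) = 4*6 = 24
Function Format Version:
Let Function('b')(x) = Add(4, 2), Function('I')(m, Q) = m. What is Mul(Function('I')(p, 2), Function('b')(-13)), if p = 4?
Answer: 24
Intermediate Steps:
Function('b')(x) = 6
Mul(Function('I')(p, 2), Function('b')(-13)) = Mul(4, 6) = 24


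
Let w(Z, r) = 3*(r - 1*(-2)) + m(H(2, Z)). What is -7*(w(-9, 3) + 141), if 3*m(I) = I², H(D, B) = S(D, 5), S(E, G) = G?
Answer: -3451/3 ≈ -1150.3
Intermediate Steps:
H(D, B) = 5
m(I) = I²/3
w(Z, r) = 43/3 + 3*r (w(Z, r) = 3*(r - 1*(-2)) + (⅓)*5² = 3*(r + 2) + (⅓)*25 = 3*(2 + r) + 25/3 = (6 + 3*r) + 25/3 = 43/3 + 3*r)
-7*(w(-9, 3) + 141) = -7*((43/3 + 3*3) + 141) = -7*((43/3 + 9) + 141) = -7*(70/3 + 141) = -7*493/3 = -3451/3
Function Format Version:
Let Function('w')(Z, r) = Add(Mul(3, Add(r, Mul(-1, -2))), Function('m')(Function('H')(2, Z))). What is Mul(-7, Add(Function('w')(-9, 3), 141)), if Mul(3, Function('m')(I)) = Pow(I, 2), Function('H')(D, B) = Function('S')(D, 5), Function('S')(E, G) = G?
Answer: Rational(-3451, 3) ≈ -1150.3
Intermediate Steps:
Function('H')(D, B) = 5
Function('m')(I) = Mul(Rational(1, 3), Pow(I, 2))
Function('w')(Z, r) = Add(Rational(43, 3), Mul(3, r)) (Function('w')(Z, r) = Add(Mul(3, Add(r, Mul(-1, -2))), Mul(Rational(1, 3), Pow(5, 2))) = Add(Mul(3, Add(r, 2)), Mul(Rational(1, 3), 25)) = Add(Mul(3, Add(2, r)), Rational(25, 3)) = Add(Add(6, Mul(3, r)), Rational(25, 3)) = Add(Rational(43, 3), Mul(3, r)))
Mul(-7, Add(Function('w')(-9, 3), 141)) = Mul(-7, Add(Add(Rational(43, 3), Mul(3, 3)), 141)) = Mul(-7, Add(Add(Rational(43, 3), 9), 141)) = Mul(-7, Add(Rational(70, 3), 141)) = Mul(-7, Rational(493, 3)) = Rational(-3451, 3)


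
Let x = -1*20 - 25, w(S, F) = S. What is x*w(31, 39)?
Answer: -1395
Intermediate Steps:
x = -45 (x = -20 - 25 = -45)
x*w(31, 39) = -45*31 = -1395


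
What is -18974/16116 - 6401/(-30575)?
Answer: -238485767/246373350 ≈ -0.96799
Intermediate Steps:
-18974/16116 - 6401/(-30575) = -18974*1/16116 - 6401*(-1/30575) = -9487/8058 + 6401/30575 = -238485767/246373350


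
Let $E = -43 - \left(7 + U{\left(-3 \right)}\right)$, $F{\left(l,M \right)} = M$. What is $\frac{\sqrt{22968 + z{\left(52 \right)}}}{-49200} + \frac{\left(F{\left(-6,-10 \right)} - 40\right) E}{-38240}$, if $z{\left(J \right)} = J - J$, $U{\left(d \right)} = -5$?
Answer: $- \frac{225}{3824} - \frac{\sqrt{638}}{8200} \approx -0.061919$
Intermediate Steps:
$z{\left(J \right)} = 0$
$E = -45$ ($E = -43 - \left(7 - 5\right) = -43 - 2 = -45$)
$\frac{\sqrt{22968 + z{\left(52 \right)}}}{-49200} + \frac{\left(F{\left(-6,-10 \right)} - 40\right) E}{-38240} = \frac{\sqrt{22968 + 0}}{-49200} + \frac{\left(-10 - 40\right) \left(-45\right)}{-38240} = \sqrt{22968} \left(- \frac{1}{49200}\right) + \left(-50\right) \left(-45\right) \left(- \frac{1}{38240}\right) = 6 \sqrt{638} \left(- \frac{1}{49200}\right) + 2250 \left(- \frac{1}{38240}\right) = - \frac{\sqrt{638}}{8200} - \frac{225}{3824} = - \frac{225}{3824} - \frac{\sqrt{638}}{8200}$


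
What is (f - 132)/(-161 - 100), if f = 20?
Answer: 112/261 ≈ 0.42912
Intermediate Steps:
(f - 132)/(-161 - 100) = (20 - 132)/(-161 - 100) = -112/(-261) = -112*(-1/261) = 112/261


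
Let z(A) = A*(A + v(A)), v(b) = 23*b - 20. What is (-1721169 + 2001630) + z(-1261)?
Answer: 38468585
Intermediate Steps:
v(b) = -20 + 23*b
z(A) = A*(-20 + 24*A) (z(A) = A*(A + (-20 + 23*A)) = A*(-20 + 24*A))
(-1721169 + 2001630) + z(-1261) = (-1721169 + 2001630) + 4*(-1261)*(-5 + 6*(-1261)) = 280461 + 4*(-1261)*(-5 - 7566) = 280461 + 4*(-1261)*(-7571) = 280461 + 38188124 = 38468585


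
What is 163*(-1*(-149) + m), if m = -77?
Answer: 11736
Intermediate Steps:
163*(-1*(-149) + m) = 163*(-1*(-149) - 77) = 163*(149 - 77) = 163*72 = 11736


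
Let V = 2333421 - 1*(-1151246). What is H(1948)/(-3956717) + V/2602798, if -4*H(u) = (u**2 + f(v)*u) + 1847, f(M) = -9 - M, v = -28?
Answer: 32564677371115/20597070188332 ≈ 1.5810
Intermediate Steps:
H(u) = -1847/4 - 19*u/4 - u**2/4 (H(u) = -((u**2 + (-9 - 1*(-28))*u) + 1847)/4 = -((u**2 + (-9 + 28)*u) + 1847)/4 = -((u**2 + 19*u) + 1847)/4 = -(1847 + u**2 + 19*u)/4 = -1847/4 - 19*u/4 - u**2/4)
V = 3484667 (V = 2333421 + 1151246 = 3484667)
H(1948)/(-3956717) + V/2602798 = (-1847/4 - 19/4*1948 - 1/4*1948**2)/(-3956717) + 3484667/2602798 = (-1847/4 - 9253 - 1/4*3794704)*(-1/3956717) + 3484667*(1/2602798) = (-1847/4 - 9253 - 948676)*(-1/3956717) + 3484667/2602798 = -3833563/4*(-1/3956717) + 3484667/2602798 = 3833563/15826868 + 3484667/2602798 = 32564677371115/20597070188332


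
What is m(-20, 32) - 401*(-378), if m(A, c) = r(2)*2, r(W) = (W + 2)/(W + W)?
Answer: 151580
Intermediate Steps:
r(W) = (2 + W)/(2*W) (r(W) = (2 + W)/((2*W)) = (2 + W)*(1/(2*W)) = (2 + W)/(2*W))
m(A, c) = 2 (m(A, c) = ((1/2)*(2 + 2)/2)*2 = ((1/2)*(1/2)*4)*2 = 1*2 = 2)
m(-20, 32) - 401*(-378) = 2 - 401*(-378) = 2 + 151578 = 151580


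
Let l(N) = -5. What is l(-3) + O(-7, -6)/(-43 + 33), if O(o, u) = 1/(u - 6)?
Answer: -599/120 ≈ -4.9917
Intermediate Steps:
O(o, u) = 1/(-6 + u)
l(-3) + O(-7, -6)/(-43 + 33) = -5 + 1/((-43 + 33)*(-6 - 6)) = -5 + 1/(-10*(-12)) = -5 - 1/10*(-1/12) = -5 + 1/120 = -599/120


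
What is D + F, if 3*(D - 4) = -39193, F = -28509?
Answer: -124708/3 ≈ -41569.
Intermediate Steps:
D = -39181/3 (D = 4 + (1/3)*(-39193) = 4 - 39193/3 = -39181/3 ≈ -13060.)
D + F = -39181/3 - 28509 = -124708/3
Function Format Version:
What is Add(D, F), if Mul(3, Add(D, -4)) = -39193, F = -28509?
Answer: Rational(-124708, 3) ≈ -41569.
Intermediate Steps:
D = Rational(-39181, 3) (D = Add(4, Mul(Rational(1, 3), -39193)) = Add(4, Rational(-39193, 3)) = Rational(-39181, 3) ≈ -13060.)
Add(D, F) = Add(Rational(-39181, 3), -28509) = Rational(-124708, 3)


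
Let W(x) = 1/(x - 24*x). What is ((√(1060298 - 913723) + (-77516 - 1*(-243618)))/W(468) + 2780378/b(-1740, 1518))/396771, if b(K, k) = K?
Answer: -1555493467549/345190770 - 17940*√5863/132257 ≈ -4516.6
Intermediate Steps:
W(x) = -1/(23*x) (W(x) = 1/(-23*x) = -1/(23*x))
((√(1060298 - 913723) + (-77516 - 1*(-243618)))/W(468) + 2780378/b(-1740, 1518))/396771 = ((√(1060298 - 913723) + (-77516 - 1*(-243618)))/((-1/23/468)) + 2780378/(-1740))/396771 = ((√146575 + (-77516 + 243618))/((-1/23*1/468)) + 2780378*(-1/1740))*(1/396771) = ((5*√5863 + 166102)/(-1/10764) - 1390189/870)*(1/396771) = ((166102 + 5*√5863)*(-10764) - 1390189/870)*(1/396771) = ((-1787921928 - 53820*√5863) - 1390189/870)*(1/396771) = (-1555493467549/870 - 53820*√5863)*(1/396771) = -1555493467549/345190770 - 17940*√5863/132257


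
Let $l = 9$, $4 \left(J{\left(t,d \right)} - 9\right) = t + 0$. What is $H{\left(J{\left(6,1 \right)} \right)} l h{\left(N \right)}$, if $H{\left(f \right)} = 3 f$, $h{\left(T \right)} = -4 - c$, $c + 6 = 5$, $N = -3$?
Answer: $- \frac{1701}{2} \approx -850.5$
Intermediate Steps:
$J{\left(t,d \right)} = 9 + \frac{t}{4}$ ($J{\left(t,d \right)} = 9 + \frac{t + 0}{4} = 9 + \frac{t}{4}$)
$c = -1$ ($c = -6 + 5 = -1$)
$h{\left(T \right)} = -3$ ($h{\left(T \right)} = -4 - -1 = -4 + 1 = -3$)
$H{\left(J{\left(6,1 \right)} \right)} l h{\left(N \right)} = 3 \left(9 + \frac{1}{4} \cdot 6\right) 9 \left(-3\right) = 3 \left(9 + \frac{3}{2}\right) 9 \left(-3\right) = 3 \cdot \frac{21}{2} \cdot 9 \left(-3\right) = \frac{63}{2} \cdot 9 \left(-3\right) = \frac{567}{2} \left(-3\right) = - \frac{1701}{2}$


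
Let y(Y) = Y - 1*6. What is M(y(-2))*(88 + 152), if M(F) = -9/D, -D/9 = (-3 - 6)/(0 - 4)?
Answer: 320/3 ≈ 106.67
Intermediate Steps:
D = -81/4 (D = -9*(-3 - 6)/(0 - 4) = -(-81)/(-4) = -(-81)*(-1)/4 = -9*9/4 = -81/4 ≈ -20.250)
y(Y) = -6 + Y (y(Y) = Y - 6 = -6 + Y)
M(F) = 4/9 (M(F) = -9/(-81/4) = -9*(-4/81) = 4/9)
M(y(-2))*(88 + 152) = 4*(88 + 152)/9 = (4/9)*240 = 320/3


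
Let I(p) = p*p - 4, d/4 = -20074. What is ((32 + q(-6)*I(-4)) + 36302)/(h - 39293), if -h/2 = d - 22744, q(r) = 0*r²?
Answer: 36334/166787 ≈ 0.21785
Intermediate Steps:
d = -80296 (d = 4*(-20074) = -80296)
q(r) = 0
I(p) = -4 + p² (I(p) = p² - 4 = -4 + p²)
h = 206080 (h = -2*(-80296 - 22744) = -2*(-103040) = 206080)
((32 + q(-6)*I(-4)) + 36302)/(h - 39293) = ((32 + 0*(-4 + (-4)²)) + 36302)/(206080 - 39293) = ((32 + 0*(-4 + 16)) + 36302)/166787 = ((32 + 0*12) + 36302)*(1/166787) = ((32 + 0) + 36302)*(1/166787) = (32 + 36302)*(1/166787) = 36334*(1/166787) = 36334/166787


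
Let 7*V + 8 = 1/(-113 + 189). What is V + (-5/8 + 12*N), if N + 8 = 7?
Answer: -14647/1064 ≈ -13.766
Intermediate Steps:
N = -1 (N = -8 + 7 = -1)
V = -607/532 (V = -8/7 + 1/(7*(-113 + 189)) = -8/7 + (⅐)/76 = -8/7 + (⅐)*(1/76) = -8/7 + 1/532 = -607/532 ≈ -1.1410)
V + (-5/8 + 12*N) = -607/532 + (-5/8 + 12*(-1)) = -607/532 + (-5*⅛ - 12) = -607/532 + (-5/8 - 12) = -607/532 - 101/8 = -14647/1064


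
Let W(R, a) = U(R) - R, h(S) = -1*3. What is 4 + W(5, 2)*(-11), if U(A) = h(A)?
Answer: 92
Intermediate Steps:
h(S) = -3
U(A) = -3
W(R, a) = -3 - R
4 + W(5, 2)*(-11) = 4 + (-3 - 1*5)*(-11) = 4 + (-3 - 5)*(-11) = 4 - 8*(-11) = 4 + 88 = 92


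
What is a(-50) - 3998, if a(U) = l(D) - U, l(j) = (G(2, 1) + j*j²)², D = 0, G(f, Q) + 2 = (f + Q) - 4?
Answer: -3939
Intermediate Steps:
G(f, Q) = -6 + Q + f (G(f, Q) = -2 + ((f + Q) - 4) = -2 + ((Q + f) - 4) = -2 + (-4 + Q + f) = -6 + Q + f)
l(j) = (-3 + j³)² (l(j) = ((-6 + 1 + 2) + j*j²)² = (-3 + j³)²)
a(U) = 9 - U (a(U) = (-3 + 0³)² - U = (-3 + 0)² - U = (-3)² - U = 9 - U)
a(-50) - 3998 = (9 - 1*(-50)) - 3998 = (9 + 50) - 3998 = 59 - 3998 = -3939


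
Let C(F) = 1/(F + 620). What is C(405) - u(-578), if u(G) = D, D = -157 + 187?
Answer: -30749/1025 ≈ -29.999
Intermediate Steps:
C(F) = 1/(620 + F)
D = 30
u(G) = 30
C(405) - u(-578) = 1/(620 + 405) - 1*30 = 1/1025 - 30 = -30749/1025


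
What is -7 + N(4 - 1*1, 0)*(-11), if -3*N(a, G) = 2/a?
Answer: -41/9 ≈ -4.5556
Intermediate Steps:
N(a, G) = -2/(3*a)
-7 + N(4 - 1*1, 0)*(-11) = -7 - 2/(3*(4 - 1*1))*(-11) = -7 - 2/(3*(4 - 1))*(-11) = -7 - 2/3/3*(-11) = -7 - 2/3*1/3*(-11) = -7 - 2/9*(-11) = -7 + 22/9 = -41/9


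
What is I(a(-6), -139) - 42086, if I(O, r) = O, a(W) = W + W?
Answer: -42098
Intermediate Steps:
a(W) = 2*W
I(a(-6), -139) - 42086 = 2*(-6) - 42086 = -12 - 42086 = -42098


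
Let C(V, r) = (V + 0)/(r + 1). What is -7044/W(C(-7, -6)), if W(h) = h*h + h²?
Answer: -88050/49 ≈ -1796.9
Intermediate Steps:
C(V, r) = V/(1 + r)
W(h) = 2*h² (W(h) = h² + h² = 2*h²)
-7044/W(C(-7, -6)) = -7044*(1 - 6)²/98 = -7044/(2*(-7/(-5))²) = -7044/(2*(-7*(-⅕))²) = -7044/(2*(7/5)²) = -7044/(2*(49/25)) = -7044/98/25 = -7044*25/98 = -88050/49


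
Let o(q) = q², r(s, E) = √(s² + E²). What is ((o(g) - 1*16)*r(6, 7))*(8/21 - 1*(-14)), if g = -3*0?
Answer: -4832*√85/21 ≈ -2121.4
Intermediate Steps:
g = 0
r(s, E) = √(E² + s²)
((o(g) - 1*16)*r(6, 7))*(8/21 - 1*(-14)) = ((0² - 1*16)*√(7² + 6²))*(8/21 - 1*(-14)) = ((0 - 16)*√(49 + 36))*(8*(1/21) + 14) = (-16*√85)*(8/21 + 14) = -16*√85*(302/21) = -4832*√85/21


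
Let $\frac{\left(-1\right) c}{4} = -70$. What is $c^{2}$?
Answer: $78400$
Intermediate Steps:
$c = 280$ ($c = \left(-4\right) \left(-70\right) = 280$)
$c^{2} = 280^{2} = 78400$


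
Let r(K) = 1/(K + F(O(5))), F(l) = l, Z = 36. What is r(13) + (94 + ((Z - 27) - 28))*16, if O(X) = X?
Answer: 21601/18 ≈ 1200.1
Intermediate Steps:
r(K) = 1/(5 + K) (r(K) = 1/(K + 5) = 1/(5 + K))
r(13) + (94 + ((Z - 27) - 28))*16 = 1/(5 + 13) + (94 + ((36 - 27) - 28))*16 = 1/18 + (94 + (9 - 28))*16 = 1/18 + (94 - 19)*16 = 1/18 + 75*16 = 1/18 + 1200 = 21601/18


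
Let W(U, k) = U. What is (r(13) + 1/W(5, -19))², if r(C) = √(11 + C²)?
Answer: 4501/25 + 12*√5/5 ≈ 185.41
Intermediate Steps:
(r(13) + 1/W(5, -19))² = (√(11 + 13²) + 1/5)² = (√(11 + 169) + ⅕)² = (√180 + ⅕)² = (6*√5 + ⅕)² = (⅕ + 6*√5)²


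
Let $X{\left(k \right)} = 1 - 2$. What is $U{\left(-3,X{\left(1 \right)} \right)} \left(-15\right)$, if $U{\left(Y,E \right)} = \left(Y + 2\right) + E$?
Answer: $30$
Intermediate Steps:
$X{\left(k \right)} = -1$ ($X{\left(k \right)} = 1 - 2 = -1$)
$U{\left(Y,E \right)} = 2 + E + Y$ ($U{\left(Y,E \right)} = \left(2 + Y\right) + E = 2 + E + Y$)
$U{\left(-3,X{\left(1 \right)} \right)} \left(-15\right) = \left(2 - 1 - 3\right) \left(-15\right) = \left(-2\right) \left(-15\right) = 30$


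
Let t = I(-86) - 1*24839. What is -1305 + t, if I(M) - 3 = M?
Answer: -26227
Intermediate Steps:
I(M) = 3 + M
t = -24922 (t = (3 - 86) - 1*24839 = -83 - 24839 = -24922)
-1305 + t = -1305 - 24922 = -26227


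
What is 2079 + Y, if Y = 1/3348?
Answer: 6960493/3348 ≈ 2079.0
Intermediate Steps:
Y = 1/3348 ≈ 0.00029869
2079 + Y = 2079 + 1/3348 = 6960493/3348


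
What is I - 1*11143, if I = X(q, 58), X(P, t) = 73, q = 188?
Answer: -11070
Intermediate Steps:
I = 73
I - 1*11143 = 73 - 1*11143 = 73 - 11143 = -11070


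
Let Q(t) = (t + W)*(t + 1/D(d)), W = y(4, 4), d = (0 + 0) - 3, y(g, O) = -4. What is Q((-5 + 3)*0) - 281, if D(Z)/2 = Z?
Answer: -841/3 ≈ -280.33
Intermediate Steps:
d = -3 (d = 0 - 3 = -3)
D(Z) = 2*Z
W = -4
Q(t) = (-4 + t)*(-1/6 + t) (Q(t) = (t - 4)*(t + 1/(2*(-3))) = (-4 + t)*(t + 1/(-6)) = (-4 + t)*(t - 1/6) = (-4 + t)*(-1/6 + t))
Q((-5 + 3)*0) - 281 = (2/3 - (-5 + 3)*0/6 + ((-5 + 3)*0)*(-4 + (-5 + 3)*0)) - 281 = (2/3 - (-1)*0/3 + (-2*0)*(-4 - 2*0)) - 281 = (2/3 - 1/6*0 + 0*(-4 + 0)) - 281 = (2/3 + 0 + 0*(-4)) - 281 = (2/3 + 0 + 0) - 281 = 2/3 - 281 = -841/3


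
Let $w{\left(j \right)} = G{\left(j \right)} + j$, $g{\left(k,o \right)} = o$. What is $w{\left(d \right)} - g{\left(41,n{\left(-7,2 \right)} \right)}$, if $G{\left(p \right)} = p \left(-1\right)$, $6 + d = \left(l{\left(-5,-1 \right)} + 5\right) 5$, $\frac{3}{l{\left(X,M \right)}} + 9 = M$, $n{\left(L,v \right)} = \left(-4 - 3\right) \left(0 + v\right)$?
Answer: $14$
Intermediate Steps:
$n{\left(L,v \right)} = - 7 v$
$l{\left(X,M \right)} = \frac{3}{-9 + M}$
$d = \frac{35}{2}$ ($d = -6 + \left(\frac{3}{-9 - 1} + 5\right) 5 = -6 + \left(\frac{3}{-10} + 5\right) 5 = -6 + \left(3 \left(- \frac{1}{10}\right) + 5\right) 5 = -6 + \left(- \frac{3}{10} + 5\right) 5 = -6 + \frac{47}{10} \cdot 5 = -6 + \frac{47}{2} = \frac{35}{2} \approx 17.5$)
$G{\left(p \right)} = - p$
$w{\left(j \right)} = 0$ ($w{\left(j \right)} = - j + j = 0$)
$w{\left(d \right)} - g{\left(41,n{\left(-7,2 \right)} \right)} = 0 - \left(-7\right) 2 = 0 - -14 = 0 + 14 = 14$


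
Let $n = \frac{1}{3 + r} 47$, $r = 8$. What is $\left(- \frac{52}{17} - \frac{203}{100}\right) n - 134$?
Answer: $- \frac{2912397}{18700} \approx -155.74$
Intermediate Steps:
$n = \frac{47}{11}$ ($n = \frac{1}{3 + 8} \cdot 47 = \frac{1}{11} \cdot 47 = \frac{47}{11} \approx 4.2727$)
$\left(- \frac{52}{17} - \frac{203}{100}\right) n - 134 = \left(- \frac{52}{17} - \frac{203}{100}\right) \frac{47}{11} - 134 = \left(- \frac{8651}{1700}\right) \frac{47}{11} - 134 = - \frac{406597}{18700} - 134 = - \frac{2912397}{18700}$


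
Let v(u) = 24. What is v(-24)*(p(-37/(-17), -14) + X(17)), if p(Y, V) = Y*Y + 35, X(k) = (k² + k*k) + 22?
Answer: 4437216/289 ≈ 15354.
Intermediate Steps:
X(k) = 22 + 2*k² (X(k) = (k² + k²) + 22 = 2*k² + 22 = 22 + 2*k²)
p(Y, V) = 35 + Y² (p(Y, V) = Y² + 35 = 35 + Y²)
v(-24)*(p(-37/(-17), -14) + X(17)) = 24*((35 + (-37/(-17))²) + (22 + 2*17²)) = 24*((35 + (-37*(-1/17))²) + (22 + 2*289)) = 24*((35 + (37/17)²) + (22 + 578)) = 24*((35 + 1369/289) + 600) = 24*(11484/289 + 600) = 24*(184884/289) = 4437216/289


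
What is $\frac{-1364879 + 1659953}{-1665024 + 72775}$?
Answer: $- \frac{295074}{1592249} \approx -0.18532$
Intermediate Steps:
$\frac{-1364879 + 1659953}{-1665024 + 72775} = \frac{295074}{-1592249} = 295074 \left(- \frac{1}{1592249}\right) = - \frac{295074}{1592249}$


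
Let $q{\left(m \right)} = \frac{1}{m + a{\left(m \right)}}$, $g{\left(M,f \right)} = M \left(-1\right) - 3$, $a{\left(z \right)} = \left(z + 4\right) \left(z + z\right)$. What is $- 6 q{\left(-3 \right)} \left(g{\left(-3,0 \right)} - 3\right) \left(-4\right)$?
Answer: $8$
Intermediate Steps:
$a{\left(z \right)} = 2 z \left(4 + z\right)$ ($a{\left(z \right)} = \left(4 + z\right) 2 z = 2 z \left(4 + z\right)$)
$g{\left(M,f \right)} = -3 - M$ ($g{\left(M,f \right)} = - M - 3 = -3 - M$)
$q{\left(m \right)} = \frac{1}{m + 2 m \left(4 + m\right)}$
$- 6 q{\left(-3 \right)} \left(g{\left(-3,0 \right)} - 3\right) \left(-4\right) = - 6 \frac{1}{\left(-3\right) \left(9 + 2 \left(-3\right)\right)} \left(\left(-3 - -3\right) - 3\right) \left(-4\right) = - 6 \left(- \frac{1}{3 \left(9 - 6\right)}\right) \left(\left(-3 + 3\right) - 3\right) \left(-4\right) = - 6 \left(- \frac{1}{3 \cdot 3}\right) \left(0 - 3\right) \left(-4\right) = - 6 \left(\left(- \frac{1}{3}\right) \frac{1}{3}\right) \left(\left(-3\right) \left(-4\right)\right) = \left(-6\right) \left(- \frac{1}{9}\right) 12 = \frac{2}{3} \cdot 12 = 8$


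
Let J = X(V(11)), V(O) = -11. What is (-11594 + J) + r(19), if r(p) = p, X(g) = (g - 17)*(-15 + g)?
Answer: -10847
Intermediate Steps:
X(g) = (-17 + g)*(-15 + g)
J = 728 (J = 255 + (-11)² - 32*(-11) = 255 + 121 + 352 = 728)
(-11594 + J) + r(19) = (-11594 + 728) + 19 = -10866 + 19 = -10847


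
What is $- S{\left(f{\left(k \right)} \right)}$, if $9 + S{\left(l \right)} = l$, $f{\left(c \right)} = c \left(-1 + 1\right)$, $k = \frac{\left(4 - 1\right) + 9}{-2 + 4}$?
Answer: $9$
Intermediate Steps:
$k = 6$ ($k = \frac{3 + 9}{2} = 12 \cdot \frac{1}{2} = 6$)
$f{\left(c \right)} = 0$ ($f{\left(c \right)} = c 0 = 0$)
$S{\left(l \right)} = -9 + l$
$- S{\left(f{\left(k \right)} \right)} = - (-9 + 0) = \left(-1\right) \left(-9\right) = 9$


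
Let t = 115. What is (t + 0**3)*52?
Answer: 5980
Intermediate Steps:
(t + 0**3)*52 = (115 + 0**3)*52 = (115 + 0)*52 = 115*52 = 5980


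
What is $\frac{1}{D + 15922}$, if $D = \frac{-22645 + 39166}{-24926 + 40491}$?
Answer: $\frac{15565}{247842451} \approx 6.2802 \cdot 10^{-5}$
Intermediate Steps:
$D = \frac{16521}{15565} \approx 1.0614$
$\frac{1}{D + 15922} = \frac{1}{\frac{16521}{15565} + 15922} = \frac{1}{\frac{247842451}{15565}} = \frac{15565}{247842451}$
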